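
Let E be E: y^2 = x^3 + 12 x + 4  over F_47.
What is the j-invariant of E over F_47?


Delta = -16(4 a^3 + 27 b^2) mod 47 = 43
-1728 * (4 a)^3 = -1728 * (4*12)^3 mod 47 = 11
j = 11 * 43^(-1) mod 47 = 9

j = 9 (mod 47)


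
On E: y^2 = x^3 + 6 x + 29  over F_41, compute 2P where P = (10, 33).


Doubling: s = (3 x1^2 + a) / (2 y1)
s = (3*10^2 + 6) / (2*33) mod 41 = 27
x3 = s^2 - 2 x1 mod 41 = 27^2 - 2*10 = 12
y3 = s (x1 - x3) - y1 mod 41 = 27 * (10 - 12) - 33 = 36

2P = (12, 36)


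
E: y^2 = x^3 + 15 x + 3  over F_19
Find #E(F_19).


For each x in F_19, count y with y^2 = x^3 + 15 x + 3 mod 19:
  x = 1: RHS = 0, y in [0]  -> 1 point(s)
  x = 6: RHS = 5, y in [9, 10]  -> 2 point(s)
  x = 11: RHS = 17, y in [6, 13]  -> 2 point(s)
  x = 12: RHS = 11, y in [7, 12]  -> 2 point(s)
  x = 13: RHS = 1, y in [1, 18]  -> 2 point(s)
  x = 16: RHS = 7, y in [8, 11]  -> 2 point(s)
  x = 18: RHS = 6, y in [5, 14]  -> 2 point(s)
Affine points: 13. Add the point at infinity: total = 14.

#E(F_19) = 14


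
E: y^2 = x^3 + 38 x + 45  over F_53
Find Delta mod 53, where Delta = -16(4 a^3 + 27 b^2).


4 a^3 + 27 b^2 = 4*38^3 + 27*45^2 = 219488 + 54675 = 274163
Delta = -16 * (274163) = -4386608
Delta mod 53 = 43

Delta = 43 (mod 53)


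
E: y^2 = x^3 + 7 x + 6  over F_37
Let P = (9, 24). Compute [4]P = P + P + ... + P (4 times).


k = 4 = 100_2 (binary, LSB first: 001)
Double-and-add from P = (9, 24):
  bit 0 = 0: acc unchanged = O
  bit 1 = 0: acc unchanged = O
  bit 2 = 1: acc = O + (14, 31) = (14, 31)

4P = (14, 31)


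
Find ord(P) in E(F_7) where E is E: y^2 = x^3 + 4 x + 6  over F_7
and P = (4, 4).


Compute successive multiples of P until we hit O:
  1P = (4, 4)
  2P = (1, 5)
  3P = (6, 6)
  4P = (5, 2)
  5P = (2, 6)
  6P = (2, 1)
  7P = (5, 5)
  8P = (6, 1)
  ... (continuing to 11P)
  11P = O

ord(P) = 11


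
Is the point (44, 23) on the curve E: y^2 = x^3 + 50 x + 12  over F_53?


Check whether y^2 = x^3 + 50 x + 12 (mod 53) for (x, y) = (44, 23).
LHS: y^2 = 23^2 mod 53 = 52
RHS: x^3 + 50 x + 12 = 44^3 + 50*44 + 12 mod 53 = 52
LHS = RHS

Yes, on the curve


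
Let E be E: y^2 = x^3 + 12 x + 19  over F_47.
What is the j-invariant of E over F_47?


Delta = -16(4 a^3 + 27 b^2) mod 47 = 40
-1728 * (4 a)^3 = -1728 * (4*12)^3 mod 47 = 11
j = 11 * 40^(-1) mod 47 = 32

j = 32 (mod 47)


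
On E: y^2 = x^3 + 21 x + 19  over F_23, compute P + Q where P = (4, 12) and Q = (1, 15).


P != Q, so use the chord formula.
s = (y2 - y1) / (x2 - x1) = (3) / (20) mod 23 = 22
x3 = s^2 - x1 - x2 mod 23 = 22^2 - 4 - 1 = 19
y3 = s (x1 - x3) - y1 mod 23 = 22 * (4 - 19) - 12 = 3

P + Q = (19, 3)


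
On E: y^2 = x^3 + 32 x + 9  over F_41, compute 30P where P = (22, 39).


k = 30 = 11110_2 (binary, LSB first: 01111)
Double-and-add from P = (22, 39):
  bit 0 = 0: acc unchanged = O
  bit 1 = 1: acc = O + (1, 1) = (1, 1)
  bit 2 = 1: acc = (1, 1) + (7, 17) = (31, 1)
  bit 3 = 1: acc = (31, 1) + (9, 40) = (21, 26)
  bit 4 = 1: acc = (21, 26) + (18, 29) = (3, 38)

30P = (3, 38)


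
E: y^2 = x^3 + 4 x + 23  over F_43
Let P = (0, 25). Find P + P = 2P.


Doubling: s = (3 x1^2 + a) / (2 y1)
s = (3*0^2 + 4) / (2*25) mod 43 = 19
x3 = s^2 - 2 x1 mod 43 = 19^2 - 2*0 = 17
y3 = s (x1 - x3) - y1 mod 43 = 19 * (0 - 17) - 25 = 39

2P = (17, 39)


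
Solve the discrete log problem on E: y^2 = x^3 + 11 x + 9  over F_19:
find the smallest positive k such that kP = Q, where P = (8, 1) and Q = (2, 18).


Enumerate multiples of P until we hit Q = (2, 18):
  1P = (8, 1)
  2P = (12, 11)
  3P = (10, 13)
  4P = (18, 15)
  5P = (17, 13)
  6P = (0, 16)
  7P = (16, 14)
  8P = (11, 6)
  9P = (7, 7)
  10P = (2, 1)
  11P = (9, 18)
  12P = (6, 14)
  13P = (14, 0)
  14P = (6, 5)
  15P = (9, 1)
  16P = (2, 18)
Match found at i = 16.

k = 16


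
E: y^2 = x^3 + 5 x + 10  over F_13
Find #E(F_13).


For each x in F_13, count y with y^2 = x^3 + 5 x + 10 mod 13:
  x = 0: RHS = 10, y in [6, 7]  -> 2 point(s)
  x = 1: RHS = 3, y in [4, 9]  -> 2 point(s)
  x = 3: RHS = 0, y in [0]  -> 1 point(s)
  x = 4: RHS = 3, y in [4, 9]  -> 2 point(s)
  x = 5: RHS = 4, y in [2, 11]  -> 2 point(s)
  x = 6: RHS = 9, y in [3, 10]  -> 2 point(s)
  x = 8: RHS = 3, y in [4, 9]  -> 2 point(s)
  x = 9: RHS = 4, y in [2, 11]  -> 2 point(s)
  x = 12: RHS = 4, y in [2, 11]  -> 2 point(s)
Affine points: 17. Add the point at infinity: total = 18.

#E(F_13) = 18


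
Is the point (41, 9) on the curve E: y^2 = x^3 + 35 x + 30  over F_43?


Check whether y^2 = x^3 + 35 x + 30 (mod 43) for (x, y) = (41, 9).
LHS: y^2 = 9^2 mod 43 = 38
RHS: x^3 + 35 x + 30 = 41^3 + 35*41 + 30 mod 43 = 38
LHS = RHS

Yes, on the curve


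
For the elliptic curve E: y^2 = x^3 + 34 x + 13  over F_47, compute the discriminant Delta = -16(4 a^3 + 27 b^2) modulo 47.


4 a^3 + 27 b^2 = 4*34^3 + 27*13^2 = 157216 + 4563 = 161779
Delta = -16 * (161779) = -2588464
Delta mod 47 = 14

Delta = 14 (mod 47)


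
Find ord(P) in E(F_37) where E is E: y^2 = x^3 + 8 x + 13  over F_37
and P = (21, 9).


Compute successive multiples of P until we hit O:
  1P = (21, 9)
  2P = (36, 35)
  3P = (8, 16)
  4P = (35, 27)
  5P = (34, 6)
  6P = (30, 13)
  7P = (20, 12)
  8P = (5, 17)
  ... (continuing to 18P)
  18P = O

ord(P) = 18


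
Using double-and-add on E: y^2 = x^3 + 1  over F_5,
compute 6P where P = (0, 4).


k = 6 = 110_2 (binary, LSB first: 011)
Double-and-add from P = (0, 4):
  bit 0 = 0: acc unchanged = O
  bit 1 = 1: acc = O + (0, 1) = (0, 1)
  bit 2 = 1: acc = (0, 1) + (0, 4) = O

6P = O


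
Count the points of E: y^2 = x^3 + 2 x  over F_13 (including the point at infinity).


For each x in F_13, count y with y^2 = x^3 + 2 x + 0 mod 13:
  x = 0: RHS = 0, y in [0]  -> 1 point(s)
  x = 1: RHS = 3, y in [4, 9]  -> 2 point(s)
  x = 2: RHS = 12, y in [5, 8]  -> 2 point(s)
  x = 11: RHS = 1, y in [1, 12]  -> 2 point(s)
  x = 12: RHS = 10, y in [6, 7]  -> 2 point(s)
Affine points: 9. Add the point at infinity: total = 10.

#E(F_13) = 10


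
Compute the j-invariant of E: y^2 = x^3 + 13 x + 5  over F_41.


Delta = -16(4 a^3 + 27 b^2) mod 41 = 5
-1728 * (4 a)^3 = -1728 * (4*13)^3 mod 41 = 9
j = 9 * 5^(-1) mod 41 = 10

j = 10 (mod 41)


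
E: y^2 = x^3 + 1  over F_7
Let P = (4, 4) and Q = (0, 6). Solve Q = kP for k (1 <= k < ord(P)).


Enumerate multiples of P until we hit Q = (0, 6):
  1P = (4, 4)
  2P = (0, 6)
Match found at i = 2.

k = 2


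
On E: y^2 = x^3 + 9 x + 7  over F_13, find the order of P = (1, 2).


Compute successive multiples of P until we hit O:
  1P = (1, 2)
  2P = (7, 6)
  3P = (4, 9)
  4P = (12, 7)
  5P = (3, 3)
  6P = (6, 2)
  7P = (6, 11)
  8P = (3, 10)
  ... (continuing to 13P)
  13P = O

ord(P) = 13


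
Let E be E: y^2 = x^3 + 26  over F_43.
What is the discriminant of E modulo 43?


4 a^3 + 27 b^2 = 4*0^3 + 27*26^2 = 0 + 18252 = 18252
Delta = -16 * (18252) = -292032
Delta mod 43 = 24

Delta = 24 (mod 43)


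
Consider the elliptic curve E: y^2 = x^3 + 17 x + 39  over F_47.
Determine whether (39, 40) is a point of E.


Check whether y^2 = x^3 + 17 x + 39 (mod 47) for (x, y) = (39, 40).
LHS: y^2 = 40^2 mod 47 = 2
RHS: x^3 + 17 x + 39 = 39^3 + 17*39 + 39 mod 47 = 2
LHS = RHS

Yes, on the curve


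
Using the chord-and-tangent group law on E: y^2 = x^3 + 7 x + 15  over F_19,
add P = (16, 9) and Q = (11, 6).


P != Q, so use the chord formula.
s = (y2 - y1) / (x2 - x1) = (16) / (14) mod 19 = 12
x3 = s^2 - x1 - x2 mod 19 = 12^2 - 16 - 11 = 3
y3 = s (x1 - x3) - y1 mod 19 = 12 * (16 - 3) - 9 = 14

P + Q = (3, 14)


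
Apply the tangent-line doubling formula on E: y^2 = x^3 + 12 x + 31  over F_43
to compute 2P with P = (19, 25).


Doubling: s = (3 x1^2 + a) / (2 y1)
s = (3*19^2 + 12) / (2*25) mod 43 = 9
x3 = s^2 - 2 x1 mod 43 = 9^2 - 2*19 = 0
y3 = s (x1 - x3) - y1 mod 43 = 9 * (19 - 0) - 25 = 17

2P = (0, 17)


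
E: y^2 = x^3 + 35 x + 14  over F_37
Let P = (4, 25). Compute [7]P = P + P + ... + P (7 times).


k = 7 = 111_2 (binary, LSB first: 111)
Double-and-add from P = (4, 25):
  bit 0 = 1: acc = O + (4, 25) = (4, 25)
  bit 1 = 1: acc = (4, 25) + (17, 3) = (32, 11)
  bit 2 = 1: acc = (32, 11) + (29, 6) = (24, 27)

7P = (24, 27)


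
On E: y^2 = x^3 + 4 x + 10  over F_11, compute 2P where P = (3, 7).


Doubling: s = (3 x1^2 + a) / (2 y1)
s = (3*3^2 + 4) / (2*7) mod 11 = 3
x3 = s^2 - 2 x1 mod 11 = 3^2 - 2*3 = 3
y3 = s (x1 - x3) - y1 mod 11 = 3 * (3 - 3) - 7 = 4

2P = (3, 4)


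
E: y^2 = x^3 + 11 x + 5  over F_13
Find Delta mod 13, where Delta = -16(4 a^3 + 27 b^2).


4 a^3 + 27 b^2 = 4*11^3 + 27*5^2 = 5324 + 675 = 5999
Delta = -16 * (5999) = -95984
Delta mod 13 = 8

Delta = 8 (mod 13)


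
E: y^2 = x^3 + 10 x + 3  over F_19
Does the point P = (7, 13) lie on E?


Check whether y^2 = x^3 + 10 x + 3 (mod 19) for (x, y) = (7, 13).
LHS: y^2 = 13^2 mod 19 = 17
RHS: x^3 + 10 x + 3 = 7^3 + 10*7 + 3 mod 19 = 17
LHS = RHS

Yes, on the curve


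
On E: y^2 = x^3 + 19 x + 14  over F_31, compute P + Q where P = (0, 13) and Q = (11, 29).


P != Q, so use the chord formula.
s = (y2 - y1) / (x2 - x1) = (16) / (11) mod 31 = 24
x3 = s^2 - x1 - x2 mod 31 = 24^2 - 0 - 11 = 7
y3 = s (x1 - x3) - y1 mod 31 = 24 * (0 - 7) - 13 = 5

P + Q = (7, 5)


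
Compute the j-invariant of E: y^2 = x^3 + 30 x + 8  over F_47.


Delta = -16(4 a^3 + 27 b^2) mod 47 = 37
-1728 * (4 a)^3 = -1728 * (4*30)^3 mod 47 = 25
j = 25 * 37^(-1) mod 47 = 21

j = 21 (mod 47)


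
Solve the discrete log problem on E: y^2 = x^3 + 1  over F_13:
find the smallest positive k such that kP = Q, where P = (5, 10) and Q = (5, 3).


Enumerate multiples of P until we hit Q = (5, 3):
  1P = (5, 10)
  2P = (0, 12)
  3P = (4, 0)
  4P = (0, 1)
  5P = (5, 3)
Match found at i = 5.

k = 5


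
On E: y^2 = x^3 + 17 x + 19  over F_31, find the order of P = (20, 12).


Compute successive multiples of P until we hit O:
  1P = (20, 12)
  2P = (29, 16)
  3P = (22, 25)
  4P = (8, 4)
  5P = (0, 22)
  6P = (19, 3)
  7P = (11, 7)
  8P = (16, 4)
  ... (continuing to 31P)
  31P = O

ord(P) = 31


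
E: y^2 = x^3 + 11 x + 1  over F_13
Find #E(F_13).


For each x in F_13, count y with y^2 = x^3 + 11 x + 1 mod 13:
  x = 0: RHS = 1, y in [1, 12]  -> 2 point(s)
  x = 1: RHS = 0, y in [0]  -> 1 point(s)
  x = 3: RHS = 9, y in [3, 10]  -> 2 point(s)
  x = 5: RHS = 12, y in [5, 8]  -> 2 point(s)
  x = 6: RHS = 10, y in [6, 7]  -> 2 point(s)
  x = 8: RHS = 3, y in [4, 9]  -> 2 point(s)
  x = 9: RHS = 10, y in [6, 7]  -> 2 point(s)
  x = 11: RHS = 10, y in [6, 7]  -> 2 point(s)
Affine points: 15. Add the point at infinity: total = 16.

#E(F_13) = 16


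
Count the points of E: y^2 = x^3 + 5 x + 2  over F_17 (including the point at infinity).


For each x in F_17, count y with y^2 = x^3 + 5 x + 2 mod 17:
  x = 0: RHS = 2, y in [6, 11]  -> 2 point(s)
  x = 1: RHS = 8, y in [5, 12]  -> 2 point(s)
  x = 4: RHS = 1, y in [1, 16]  -> 2 point(s)
  x = 5: RHS = 16, y in [4, 13]  -> 2 point(s)
  x = 10: RHS = 15, y in [7, 10]  -> 2 point(s)
  x = 15: RHS = 1, y in [1, 16]  -> 2 point(s)
  x = 16: RHS = 13, y in [8, 9]  -> 2 point(s)
Affine points: 14. Add the point at infinity: total = 15.

#E(F_17) = 15


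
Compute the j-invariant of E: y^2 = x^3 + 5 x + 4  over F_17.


Delta = -16(4 a^3 + 27 b^2) mod 17 = 14
-1728 * (4 a)^3 = -1728 * (4*5)^3 mod 17 = 9
j = 9 * 14^(-1) mod 17 = 14

j = 14 (mod 17)


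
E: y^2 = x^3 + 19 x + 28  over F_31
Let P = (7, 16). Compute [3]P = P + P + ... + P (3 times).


k = 3 = 11_2 (binary, LSB first: 11)
Double-and-add from P = (7, 16):
  bit 0 = 1: acc = O + (7, 16) = (7, 16)
  bit 1 = 1: acc = (7, 16) + (14, 0) = (7, 15)

3P = (7, 15)


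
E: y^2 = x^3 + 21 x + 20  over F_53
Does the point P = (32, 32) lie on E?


Check whether y^2 = x^3 + 21 x + 20 (mod 53) for (x, y) = (32, 32).
LHS: y^2 = 32^2 mod 53 = 17
RHS: x^3 + 21 x + 20 = 32^3 + 21*32 + 20 mod 53 = 17
LHS = RHS

Yes, on the curve


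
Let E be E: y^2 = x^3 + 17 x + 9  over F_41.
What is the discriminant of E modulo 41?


4 a^3 + 27 b^2 = 4*17^3 + 27*9^2 = 19652 + 2187 = 21839
Delta = -16 * (21839) = -349424
Delta mod 41 = 19

Delta = 19 (mod 41)


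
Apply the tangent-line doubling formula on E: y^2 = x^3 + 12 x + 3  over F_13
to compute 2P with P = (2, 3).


Doubling: s = (3 x1^2 + a) / (2 y1)
s = (3*2^2 + 12) / (2*3) mod 13 = 4
x3 = s^2 - 2 x1 mod 13 = 4^2 - 2*2 = 12
y3 = s (x1 - x3) - y1 mod 13 = 4 * (2 - 12) - 3 = 9

2P = (12, 9)


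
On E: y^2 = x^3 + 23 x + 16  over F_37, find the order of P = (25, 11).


Compute successive multiples of P until we hit O:
  1P = (25, 11)
  2P = (15, 31)
  3P = (1, 15)
  4P = (10, 5)
  5P = (14, 23)
  6P = (5, 21)
  7P = (35, 31)
  8P = (18, 3)
  ... (continuing to 46P)
  46P = O

ord(P) = 46


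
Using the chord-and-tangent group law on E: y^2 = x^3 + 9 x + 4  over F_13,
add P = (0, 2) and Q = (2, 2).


P != Q, so use the chord formula.
s = (y2 - y1) / (x2 - x1) = (0) / (2) mod 13 = 0
x3 = s^2 - x1 - x2 mod 13 = 0^2 - 0 - 2 = 11
y3 = s (x1 - x3) - y1 mod 13 = 0 * (0 - 11) - 2 = 11

P + Q = (11, 11)


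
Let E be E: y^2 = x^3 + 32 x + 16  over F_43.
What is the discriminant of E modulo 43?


4 a^3 + 27 b^2 = 4*32^3 + 27*16^2 = 131072 + 6912 = 137984
Delta = -16 * (137984) = -2207744
Delta mod 43 = 5

Delta = 5 (mod 43)


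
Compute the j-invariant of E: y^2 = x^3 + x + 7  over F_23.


Delta = -16(4 a^3 + 27 b^2) mod 23 = 20
-1728 * (4 a)^3 = -1728 * (4*1)^3 mod 23 = 15
j = 15 * 20^(-1) mod 23 = 18

j = 18 (mod 23)


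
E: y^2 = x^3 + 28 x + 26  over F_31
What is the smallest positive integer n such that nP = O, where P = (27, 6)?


Compute successive multiples of P until we hit O:
  1P = (27, 6)
  2P = (24, 13)
  3P = (13, 13)
  4P = (30, 11)
  5P = (25, 18)
  6P = (15, 15)
  7P = (7, 10)
  8P = (2, 20)
  ... (continuing to 34P)
  34P = O

ord(P) = 34


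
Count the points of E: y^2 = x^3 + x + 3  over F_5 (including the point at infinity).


For each x in F_5, count y with y^2 = x^3 + 1 x + 3 mod 5:
  x = 1: RHS = 0, y in [0]  -> 1 point(s)
  x = 4: RHS = 1, y in [1, 4]  -> 2 point(s)
Affine points: 3. Add the point at infinity: total = 4.

#E(F_5) = 4


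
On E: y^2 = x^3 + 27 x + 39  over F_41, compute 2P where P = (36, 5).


Doubling: s = (3 x1^2 + a) / (2 y1)
s = (3*36^2 + 27) / (2*5) mod 41 = 2
x3 = s^2 - 2 x1 mod 41 = 2^2 - 2*36 = 14
y3 = s (x1 - x3) - y1 mod 41 = 2 * (36 - 14) - 5 = 39

2P = (14, 39)


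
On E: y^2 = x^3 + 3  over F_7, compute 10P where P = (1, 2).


k = 10 = 1010_2 (binary, LSB first: 0101)
Double-and-add from P = (1, 2):
  bit 0 = 0: acc unchanged = O
  bit 1 = 1: acc = O + (6, 3) = (6, 3)
  bit 2 = 0: acc unchanged = (6, 3)
  bit 3 = 1: acc = (6, 3) + (3, 4) = (2, 5)

10P = (2, 5)


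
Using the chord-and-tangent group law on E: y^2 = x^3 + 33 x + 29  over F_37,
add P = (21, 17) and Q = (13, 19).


P != Q, so use the chord formula.
s = (y2 - y1) / (x2 - x1) = (2) / (29) mod 37 = 9
x3 = s^2 - x1 - x2 mod 37 = 9^2 - 21 - 13 = 10
y3 = s (x1 - x3) - y1 mod 37 = 9 * (21 - 10) - 17 = 8

P + Q = (10, 8)


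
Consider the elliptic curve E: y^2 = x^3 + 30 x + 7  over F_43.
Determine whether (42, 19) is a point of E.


Check whether y^2 = x^3 + 30 x + 7 (mod 43) for (x, y) = (42, 19).
LHS: y^2 = 19^2 mod 43 = 17
RHS: x^3 + 30 x + 7 = 42^3 + 30*42 + 7 mod 43 = 19
LHS != RHS

No, not on the curve


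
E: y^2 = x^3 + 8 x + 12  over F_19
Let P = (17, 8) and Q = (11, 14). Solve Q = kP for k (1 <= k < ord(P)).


Enumerate multiples of P until we hit Q = (11, 14):
  1P = (17, 8)
  2P = (2, 6)
  3P = (5, 5)
  4P = (3, 5)
  5P = (10, 3)
  6P = (15, 7)
  7P = (11, 14)
Match found at i = 7.

k = 7


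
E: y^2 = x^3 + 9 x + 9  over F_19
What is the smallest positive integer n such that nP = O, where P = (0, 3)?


Compute successive multiples of P until we hit O:
  1P = (0, 3)
  2P = (7, 15)
  3P = (13, 10)
  4P = (10, 15)
  5P = (15, 17)
  6P = (2, 4)
  7P = (3, 5)
  8P = (8, 17)
  ... (continuing to 18P)
  18P = O

ord(P) = 18


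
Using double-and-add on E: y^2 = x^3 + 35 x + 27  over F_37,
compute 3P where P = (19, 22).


k = 3 = 11_2 (binary, LSB first: 11)
Double-and-add from P = (19, 22):
  bit 0 = 1: acc = O + (19, 22) = (19, 22)
  bit 1 = 1: acc = (19, 22) + (29, 30) = (0, 8)

3P = (0, 8)


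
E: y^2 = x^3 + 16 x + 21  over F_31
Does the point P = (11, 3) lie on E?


Check whether y^2 = x^3 + 16 x + 21 (mod 31) for (x, y) = (11, 3).
LHS: y^2 = 3^2 mod 31 = 9
RHS: x^3 + 16 x + 21 = 11^3 + 16*11 + 21 mod 31 = 9
LHS = RHS

Yes, on the curve


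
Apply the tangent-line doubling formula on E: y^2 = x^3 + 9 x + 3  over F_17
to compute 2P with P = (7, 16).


Doubling: s = (3 x1^2 + a) / (2 y1)
s = (3*7^2 + 9) / (2*16) mod 17 = 7
x3 = s^2 - 2 x1 mod 17 = 7^2 - 2*7 = 1
y3 = s (x1 - x3) - y1 mod 17 = 7 * (7 - 1) - 16 = 9

2P = (1, 9)


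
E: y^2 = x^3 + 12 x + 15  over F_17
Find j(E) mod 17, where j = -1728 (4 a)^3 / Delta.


Delta = -16(4 a^3 + 27 b^2) mod 17 = 16
-1728 * (4 a)^3 = -1728 * (4*12)^3 mod 17 = 8
j = 8 * 16^(-1) mod 17 = 9

j = 9 (mod 17)


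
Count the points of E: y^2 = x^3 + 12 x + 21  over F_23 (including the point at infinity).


For each x in F_23, count y with y^2 = x^3 + 12 x + 21 mod 23:
  x = 4: RHS = 18, y in [8, 15]  -> 2 point(s)
  x = 8: RHS = 8, y in [10, 13]  -> 2 point(s)
  x = 11: RHS = 12, y in [9, 14]  -> 2 point(s)
  x = 14: RHS = 12, y in [9, 14]  -> 2 point(s)
  x = 16: RHS = 8, y in [10, 13]  -> 2 point(s)
  x = 17: RHS = 9, y in [3, 20]  -> 2 point(s)
  x = 19: RHS = 1, y in [1, 22]  -> 2 point(s)
  x = 20: RHS = 4, y in [2, 21]  -> 2 point(s)
  x = 21: RHS = 12, y in [9, 14]  -> 2 point(s)
  x = 22: RHS = 8, y in [10, 13]  -> 2 point(s)
Affine points: 20. Add the point at infinity: total = 21.

#E(F_23) = 21


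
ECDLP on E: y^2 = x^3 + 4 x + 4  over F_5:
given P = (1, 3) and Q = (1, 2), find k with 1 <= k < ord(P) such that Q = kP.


Enumerate multiples of P until we hit Q = (1, 2):
  1P = (1, 3)
  2P = (2, 0)
  3P = (1, 2)
Match found at i = 3.

k = 3


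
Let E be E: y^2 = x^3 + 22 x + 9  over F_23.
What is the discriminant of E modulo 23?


4 a^3 + 27 b^2 = 4*22^3 + 27*9^2 = 42592 + 2187 = 44779
Delta = -16 * (44779) = -716464
Delta mod 23 = 9

Delta = 9 (mod 23)


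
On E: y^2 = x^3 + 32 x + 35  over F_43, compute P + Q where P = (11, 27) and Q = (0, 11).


P != Q, so use the chord formula.
s = (y2 - y1) / (x2 - x1) = (27) / (32) mod 43 = 21
x3 = s^2 - x1 - x2 mod 43 = 21^2 - 11 - 0 = 0
y3 = s (x1 - x3) - y1 mod 43 = 21 * (11 - 0) - 27 = 32

P + Q = (0, 32)


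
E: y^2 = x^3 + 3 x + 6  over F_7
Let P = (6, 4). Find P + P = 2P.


Doubling: s = (3 x1^2 + a) / (2 y1)
s = (3*6^2 + 3) / (2*4) mod 7 = 6
x3 = s^2 - 2 x1 mod 7 = 6^2 - 2*6 = 3
y3 = s (x1 - x3) - y1 mod 7 = 6 * (6 - 3) - 4 = 0

2P = (3, 0)


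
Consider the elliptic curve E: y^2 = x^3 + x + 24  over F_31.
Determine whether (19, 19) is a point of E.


Check whether y^2 = x^3 + 1 x + 24 (mod 31) for (x, y) = (19, 19).
LHS: y^2 = 19^2 mod 31 = 20
RHS: x^3 + 1 x + 24 = 19^3 + 1*19 + 24 mod 31 = 20
LHS = RHS

Yes, on the curve


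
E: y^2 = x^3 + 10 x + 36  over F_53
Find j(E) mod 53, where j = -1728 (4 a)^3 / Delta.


Delta = -16(4 a^3 + 27 b^2) mod 53 = 44
-1728 * (4 a)^3 = -1728 * (4*10)^3 mod 53 = 26
j = 26 * 44^(-1) mod 53 = 3

j = 3 (mod 53)


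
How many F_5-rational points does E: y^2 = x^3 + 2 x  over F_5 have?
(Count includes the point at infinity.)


For each x in F_5, count y with y^2 = x^3 + 2 x + 0 mod 5:
  x = 0: RHS = 0, y in [0]  -> 1 point(s)
Affine points: 1. Add the point at infinity: total = 2.

#E(F_5) = 2


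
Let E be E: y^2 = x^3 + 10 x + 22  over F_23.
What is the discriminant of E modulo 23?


4 a^3 + 27 b^2 = 4*10^3 + 27*22^2 = 4000 + 13068 = 17068
Delta = -16 * (17068) = -273088
Delta mod 23 = 14

Delta = 14 (mod 23)


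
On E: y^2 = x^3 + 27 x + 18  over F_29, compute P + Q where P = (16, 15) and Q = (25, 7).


P != Q, so use the chord formula.
s = (y2 - y1) / (x2 - x1) = (21) / (9) mod 29 = 12
x3 = s^2 - x1 - x2 mod 29 = 12^2 - 16 - 25 = 16
y3 = s (x1 - x3) - y1 mod 29 = 12 * (16 - 16) - 15 = 14

P + Q = (16, 14)


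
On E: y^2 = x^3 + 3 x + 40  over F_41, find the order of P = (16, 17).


Compute successive multiples of P until we hit O:
  1P = (16, 17)
  2P = (17, 17)
  3P = (8, 24)
  4P = (12, 0)
  5P = (8, 17)
  6P = (17, 24)
  7P = (16, 24)
  8P = O

ord(P) = 8


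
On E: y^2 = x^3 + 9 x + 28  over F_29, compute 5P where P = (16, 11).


k = 5 = 101_2 (binary, LSB first: 101)
Double-and-add from P = (16, 11):
  bit 0 = 1: acc = O + (16, 11) = (16, 11)
  bit 1 = 0: acc unchanged = (16, 11)
  bit 2 = 1: acc = (16, 11) + (20, 28) = (2, 5)

5P = (2, 5)


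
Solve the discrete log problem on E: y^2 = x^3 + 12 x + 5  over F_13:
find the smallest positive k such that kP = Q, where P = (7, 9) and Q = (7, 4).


Enumerate multiples of P until we hit Q = (7, 4):
  1P = (7, 9)
  2P = (3, 9)
  3P = (3, 4)
  4P = (7, 4)
Match found at i = 4.

k = 4


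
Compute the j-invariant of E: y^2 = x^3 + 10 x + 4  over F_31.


Delta = -16(4 a^3 + 27 b^2) mod 31 = 16
-1728 * (4 a)^3 = -1728 * (4*10)^3 mod 31 = 4
j = 4 * 16^(-1) mod 31 = 8

j = 8 (mod 31)


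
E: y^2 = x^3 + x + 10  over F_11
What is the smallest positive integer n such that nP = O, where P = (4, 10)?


Compute successive multiples of P until we hit O:
  1P = (4, 10)
  2P = (1, 10)
  3P = (6, 1)
  4P = (2, 3)
  5P = (9, 0)
  6P = (2, 8)
  7P = (6, 10)
  8P = (1, 1)
  ... (continuing to 10P)
  10P = O

ord(P) = 10


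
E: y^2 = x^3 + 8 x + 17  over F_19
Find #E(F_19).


For each x in F_19, count y with y^2 = x^3 + 8 x + 17 mod 19:
  x = 0: RHS = 17, y in [6, 13]  -> 2 point(s)
  x = 1: RHS = 7, y in [8, 11]  -> 2 point(s)
  x = 3: RHS = 11, y in [7, 12]  -> 2 point(s)
  x = 5: RHS = 11, y in [7, 12]  -> 2 point(s)
  x = 7: RHS = 17, y in [6, 13]  -> 2 point(s)
  x = 8: RHS = 4, y in [2, 17]  -> 2 point(s)
  x = 9: RHS = 1, y in [1, 18]  -> 2 point(s)
  x = 11: RHS = 11, y in [7, 12]  -> 2 point(s)
  x = 12: RHS = 17, y in [6, 13]  -> 2 point(s)
  x = 13: RHS = 0, y in [0]  -> 1 point(s)
  x = 14: RHS = 4, y in [2, 17]  -> 2 point(s)
  x = 15: RHS = 16, y in [4, 15]  -> 2 point(s)
  x = 16: RHS = 4, y in [2, 17]  -> 2 point(s)
Affine points: 25. Add the point at infinity: total = 26.

#E(F_19) = 26


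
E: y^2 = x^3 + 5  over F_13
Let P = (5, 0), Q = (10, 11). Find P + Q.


P != Q, so use the chord formula.
s = (y2 - y1) / (x2 - x1) = (11) / (5) mod 13 = 10
x3 = s^2 - x1 - x2 mod 13 = 10^2 - 5 - 10 = 7
y3 = s (x1 - x3) - y1 mod 13 = 10 * (5 - 7) - 0 = 6

P + Q = (7, 6)


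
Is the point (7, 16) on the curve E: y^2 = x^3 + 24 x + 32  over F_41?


Check whether y^2 = x^3 + 24 x + 32 (mod 41) for (x, y) = (7, 16).
LHS: y^2 = 16^2 mod 41 = 10
RHS: x^3 + 24 x + 32 = 7^3 + 24*7 + 32 mod 41 = 10
LHS = RHS

Yes, on the curve


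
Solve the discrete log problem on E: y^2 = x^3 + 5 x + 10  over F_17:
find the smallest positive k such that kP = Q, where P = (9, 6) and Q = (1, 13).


Enumerate multiples of P until we hit Q = (1, 13):
  1P = (9, 6)
  2P = (3, 16)
  3P = (4, 14)
  4P = (12, 9)
  5P = (14, 6)
  6P = (11, 11)
  7P = (16, 2)
  8P = (1, 4)
  9P = (6, 16)
  10P = (15, 14)
  11P = (8, 1)
  12P = (8, 16)
  13P = (15, 3)
  14P = (6, 1)
  15P = (1, 13)
Match found at i = 15.

k = 15


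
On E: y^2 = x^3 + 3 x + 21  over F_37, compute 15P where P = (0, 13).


k = 15 = 1111_2 (binary, LSB first: 1111)
Double-and-add from P = (0, 13):
  bit 0 = 1: acc = O + (0, 13) = (0, 13)
  bit 1 = 1: acc = (0, 13) + (12, 34) = (35, 9)
  bit 2 = 1: acc = (35, 9) + (6, 12) = (21, 24)
  bit 3 = 1: acc = (21, 24) + (25, 25) = (35, 28)

15P = (35, 28)


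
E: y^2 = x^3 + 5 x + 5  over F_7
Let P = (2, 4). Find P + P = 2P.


Doubling: s = (3 x1^2 + a) / (2 y1)
s = (3*2^2 + 5) / (2*4) mod 7 = 3
x3 = s^2 - 2 x1 mod 7 = 3^2 - 2*2 = 5
y3 = s (x1 - x3) - y1 mod 7 = 3 * (2 - 5) - 4 = 1

2P = (5, 1)


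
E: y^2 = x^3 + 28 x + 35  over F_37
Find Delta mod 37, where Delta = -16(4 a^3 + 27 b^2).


4 a^3 + 27 b^2 = 4*28^3 + 27*35^2 = 87808 + 33075 = 120883
Delta = -16 * (120883) = -1934128
Delta mod 37 = 10

Delta = 10 (mod 37)


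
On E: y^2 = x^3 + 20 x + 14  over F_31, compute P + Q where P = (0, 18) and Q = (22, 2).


P != Q, so use the chord formula.
s = (y2 - y1) / (x2 - x1) = (15) / (22) mod 31 = 19
x3 = s^2 - x1 - x2 mod 31 = 19^2 - 0 - 22 = 29
y3 = s (x1 - x3) - y1 mod 31 = 19 * (0 - 29) - 18 = 20

P + Q = (29, 20)


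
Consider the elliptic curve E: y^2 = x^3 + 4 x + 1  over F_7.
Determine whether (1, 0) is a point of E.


Check whether y^2 = x^3 + 4 x + 1 (mod 7) for (x, y) = (1, 0).
LHS: y^2 = 0^2 mod 7 = 0
RHS: x^3 + 4 x + 1 = 1^3 + 4*1 + 1 mod 7 = 6
LHS != RHS

No, not on the curve


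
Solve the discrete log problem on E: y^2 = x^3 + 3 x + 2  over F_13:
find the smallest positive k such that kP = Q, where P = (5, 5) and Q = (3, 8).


Enumerate multiples of P until we hit Q = (3, 8):
  1P = (5, 5)
  2P = (3, 8)
Match found at i = 2.

k = 2


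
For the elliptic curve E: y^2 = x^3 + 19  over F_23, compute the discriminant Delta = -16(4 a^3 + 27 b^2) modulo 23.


4 a^3 + 27 b^2 = 4*0^3 + 27*19^2 = 0 + 9747 = 9747
Delta = -16 * (9747) = -155952
Delta mod 23 = 11

Delta = 11 (mod 23)


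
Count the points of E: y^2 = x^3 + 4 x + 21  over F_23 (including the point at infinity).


For each x in F_23, count y with y^2 = x^3 + 4 x + 21 mod 23:
  x = 1: RHS = 3, y in [7, 16]  -> 2 point(s)
  x = 4: RHS = 9, y in [3, 20]  -> 2 point(s)
  x = 6: RHS = 8, y in [10, 13]  -> 2 point(s)
  x = 7: RHS = 1, y in [1, 22]  -> 2 point(s)
  x = 8: RHS = 13, y in [6, 17]  -> 2 point(s)
  x = 9: RHS = 4, y in [2, 21]  -> 2 point(s)
  x = 10: RHS = 3, y in [7, 16]  -> 2 point(s)
  x = 11: RHS = 16, y in [4, 19]  -> 2 point(s)
  x = 12: RHS = 3, y in [7, 16]  -> 2 point(s)
  x = 13: RHS = 16, y in [4, 19]  -> 2 point(s)
  x = 15: RHS = 6, y in [11, 12]  -> 2 point(s)
  x = 16: RHS = 18, y in [8, 15]  -> 2 point(s)
  x = 22: RHS = 16, y in [4, 19]  -> 2 point(s)
Affine points: 26. Add the point at infinity: total = 27.

#E(F_23) = 27


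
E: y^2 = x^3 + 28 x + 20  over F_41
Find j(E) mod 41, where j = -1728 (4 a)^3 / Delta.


Delta = -16(4 a^3 + 27 b^2) mod 41 = 34
-1728 * (4 a)^3 = -1728 * (4*28)^3 mod 41 = 32
j = 32 * 34^(-1) mod 41 = 13

j = 13 (mod 41)


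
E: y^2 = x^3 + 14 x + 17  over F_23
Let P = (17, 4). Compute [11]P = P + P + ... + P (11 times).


k = 11 = 1011_2 (binary, LSB first: 1101)
Double-and-add from P = (17, 4):
  bit 0 = 1: acc = O + (17, 4) = (17, 4)
  bit 1 = 1: acc = (17, 4) + (16, 17) = (21, 2)
  bit 2 = 0: acc unchanged = (21, 2)
  bit 3 = 1: acc = (21, 2) + (13, 2) = (12, 21)

11P = (12, 21)


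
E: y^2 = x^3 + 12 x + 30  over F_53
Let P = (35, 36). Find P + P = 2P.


Doubling: s = (3 x1^2 + a) / (2 y1)
s = (3*35^2 + 12) / (2*36) mod 53 = 49
x3 = s^2 - 2 x1 mod 53 = 49^2 - 2*35 = 52
y3 = s (x1 - x3) - y1 mod 53 = 49 * (35 - 52) - 36 = 32

2P = (52, 32)


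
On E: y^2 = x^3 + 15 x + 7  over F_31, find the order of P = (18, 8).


Compute successive multiples of P until we hit O:
  1P = (18, 8)
  2P = (2, 18)
  3P = (8, 9)
  4P = (14, 4)
  5P = (0, 10)
  6P = (0, 21)
  7P = (14, 27)
  8P = (8, 22)
  ... (continuing to 11P)
  11P = O

ord(P) = 11


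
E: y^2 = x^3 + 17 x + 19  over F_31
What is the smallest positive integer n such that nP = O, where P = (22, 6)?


Compute successive multiples of P until we hit O:
  1P = (22, 6)
  2P = (19, 28)
  3P = (30, 1)
  4P = (7, 4)
  5P = (18, 9)
  6P = (9, 23)
  7P = (14, 5)
  8P = (11, 7)
  ... (continuing to 31P)
  31P = O

ord(P) = 31


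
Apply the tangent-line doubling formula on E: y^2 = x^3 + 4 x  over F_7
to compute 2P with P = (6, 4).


Doubling: s = (3 x1^2 + a) / (2 y1)
s = (3*6^2 + 4) / (2*4) mod 7 = 0
x3 = s^2 - 2 x1 mod 7 = 0^2 - 2*6 = 2
y3 = s (x1 - x3) - y1 mod 7 = 0 * (6 - 2) - 4 = 3

2P = (2, 3)


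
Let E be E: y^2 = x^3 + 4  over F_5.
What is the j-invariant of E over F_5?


Delta = -16(4 a^3 + 27 b^2) mod 5 = 3
-1728 * (4 a)^3 = -1728 * (4*0)^3 mod 5 = 0
j = 0 * 3^(-1) mod 5 = 0

j = 0 (mod 5)


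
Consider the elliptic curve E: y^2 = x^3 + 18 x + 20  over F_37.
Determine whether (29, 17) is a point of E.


Check whether y^2 = x^3 + 18 x + 20 (mod 37) for (x, y) = (29, 17).
LHS: y^2 = 17^2 mod 37 = 30
RHS: x^3 + 18 x + 20 = 29^3 + 18*29 + 20 mod 37 = 30
LHS = RHS

Yes, on the curve


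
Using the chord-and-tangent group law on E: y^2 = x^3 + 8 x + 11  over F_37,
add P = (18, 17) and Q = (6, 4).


P != Q, so use the chord formula.
s = (y2 - y1) / (x2 - x1) = (24) / (25) mod 37 = 35
x3 = s^2 - x1 - x2 mod 37 = 35^2 - 18 - 6 = 17
y3 = s (x1 - x3) - y1 mod 37 = 35 * (18 - 17) - 17 = 18

P + Q = (17, 18)


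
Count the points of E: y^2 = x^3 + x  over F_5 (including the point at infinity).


For each x in F_5, count y with y^2 = x^3 + 1 x + 0 mod 5:
  x = 0: RHS = 0, y in [0]  -> 1 point(s)
  x = 2: RHS = 0, y in [0]  -> 1 point(s)
  x = 3: RHS = 0, y in [0]  -> 1 point(s)
Affine points: 3. Add the point at infinity: total = 4.

#E(F_5) = 4


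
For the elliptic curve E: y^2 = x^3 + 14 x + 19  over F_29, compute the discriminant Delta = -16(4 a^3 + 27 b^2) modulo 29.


4 a^3 + 27 b^2 = 4*14^3 + 27*19^2 = 10976 + 9747 = 20723
Delta = -16 * (20723) = -331568
Delta mod 29 = 18

Delta = 18 (mod 29)


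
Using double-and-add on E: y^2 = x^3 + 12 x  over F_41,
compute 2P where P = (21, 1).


k = 2 = 10_2 (binary, LSB first: 01)
Double-and-add from P = (21, 1):
  bit 0 = 0: acc unchanged = O
  bit 1 = 1: acc = O + (39, 38) = (39, 38)

2P = (39, 38)


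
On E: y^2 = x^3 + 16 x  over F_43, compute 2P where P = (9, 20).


Doubling: s = (3 x1^2 + a) / (2 y1)
s = (3*9^2 + 16) / (2*20) mod 43 = 14
x3 = s^2 - 2 x1 mod 43 = 14^2 - 2*9 = 6
y3 = s (x1 - x3) - y1 mod 43 = 14 * (9 - 6) - 20 = 22

2P = (6, 22)


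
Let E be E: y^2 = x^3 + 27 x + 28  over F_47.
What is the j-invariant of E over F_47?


Delta = -16(4 a^3 + 27 b^2) mod 47 = 23
-1728 * (4 a)^3 = -1728 * (4*27)^3 mod 47 = 10
j = 10 * 23^(-1) mod 47 = 27

j = 27 (mod 47)


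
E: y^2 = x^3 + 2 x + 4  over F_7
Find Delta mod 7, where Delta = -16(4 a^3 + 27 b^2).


4 a^3 + 27 b^2 = 4*2^3 + 27*4^2 = 32 + 432 = 464
Delta = -16 * (464) = -7424
Delta mod 7 = 3

Delta = 3 (mod 7)


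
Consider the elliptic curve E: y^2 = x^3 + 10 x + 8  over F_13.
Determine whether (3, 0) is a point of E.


Check whether y^2 = x^3 + 10 x + 8 (mod 13) for (x, y) = (3, 0).
LHS: y^2 = 0^2 mod 13 = 0
RHS: x^3 + 10 x + 8 = 3^3 + 10*3 + 8 mod 13 = 0
LHS = RHS

Yes, on the curve


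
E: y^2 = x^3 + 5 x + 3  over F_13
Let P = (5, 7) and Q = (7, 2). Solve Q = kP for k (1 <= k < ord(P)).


Enumerate multiples of P until we hit Q = (7, 2):
  1P = (5, 7)
  2P = (7, 2)
Match found at i = 2.

k = 2


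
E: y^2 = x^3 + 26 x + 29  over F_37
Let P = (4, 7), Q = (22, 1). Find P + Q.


P != Q, so use the chord formula.
s = (y2 - y1) / (x2 - x1) = (31) / (18) mod 37 = 12
x3 = s^2 - x1 - x2 mod 37 = 12^2 - 4 - 22 = 7
y3 = s (x1 - x3) - y1 mod 37 = 12 * (4 - 7) - 7 = 31

P + Q = (7, 31)


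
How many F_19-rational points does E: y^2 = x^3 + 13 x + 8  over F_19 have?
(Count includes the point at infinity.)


For each x in F_19, count y with y^2 = x^3 + 13 x + 8 mod 19:
  x = 2: RHS = 4, y in [2, 17]  -> 2 point(s)
  x = 3: RHS = 17, y in [6, 13]  -> 2 point(s)
  x = 6: RHS = 17, y in [6, 13]  -> 2 point(s)
  x = 7: RHS = 5, y in [9, 10]  -> 2 point(s)
  x = 8: RHS = 16, y in [4, 15]  -> 2 point(s)
  x = 10: RHS = 17, y in [6, 13]  -> 2 point(s)
  x = 11: RHS = 0, y in [0]  -> 1 point(s)
  x = 12: RHS = 11, y in [7, 12]  -> 2 point(s)
  x = 15: RHS = 6, y in [5, 14]  -> 2 point(s)
Affine points: 17. Add the point at infinity: total = 18.

#E(F_19) = 18


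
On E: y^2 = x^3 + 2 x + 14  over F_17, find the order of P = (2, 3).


Compute successive multiples of P until we hit O:
  1P = (2, 3)
  2P = (9, 9)
  3P = (5, 9)
  4P = (14, 7)
  5P = (3, 8)
  6P = (3, 9)
  7P = (14, 10)
  8P = (5, 8)
  ... (continuing to 11P)
  11P = O

ord(P) = 11


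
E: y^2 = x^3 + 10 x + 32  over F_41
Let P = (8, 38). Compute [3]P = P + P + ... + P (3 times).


k = 3 = 11_2 (binary, LSB first: 11)
Double-and-add from P = (8, 38):
  bit 0 = 1: acc = O + (8, 38) = (8, 38)
  bit 1 = 1: acc = (8, 38) + (15, 20) = (38, 4)

3P = (38, 4)


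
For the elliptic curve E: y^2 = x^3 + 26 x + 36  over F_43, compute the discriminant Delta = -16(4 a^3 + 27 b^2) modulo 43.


4 a^3 + 27 b^2 = 4*26^3 + 27*36^2 = 70304 + 34992 = 105296
Delta = -16 * (105296) = -1684736
Delta mod 43 = 4

Delta = 4 (mod 43)


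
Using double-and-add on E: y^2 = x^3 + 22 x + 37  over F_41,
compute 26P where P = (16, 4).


k = 26 = 11010_2 (binary, LSB first: 01011)
Double-and-add from P = (16, 4):
  bit 0 = 0: acc unchanged = O
  bit 1 = 1: acc = O + (0, 18) = (0, 18)
  bit 2 = 0: acc unchanged = (0, 18)
  bit 3 = 1: acc = (0, 18) + (7, 40) = (33, 13)
  bit 4 = 1: acc = (33, 13) + (23, 0) = (24, 11)

26P = (24, 11)


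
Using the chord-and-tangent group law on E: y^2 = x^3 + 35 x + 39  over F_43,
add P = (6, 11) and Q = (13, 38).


P != Q, so use the chord formula.
s = (y2 - y1) / (x2 - x1) = (27) / (7) mod 43 = 10
x3 = s^2 - x1 - x2 mod 43 = 10^2 - 6 - 13 = 38
y3 = s (x1 - x3) - y1 mod 43 = 10 * (6 - 38) - 11 = 13

P + Q = (38, 13)


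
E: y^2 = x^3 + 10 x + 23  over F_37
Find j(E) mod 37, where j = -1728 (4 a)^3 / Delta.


Delta = -16(4 a^3 + 27 b^2) mod 37 = 31
-1728 * (4 a)^3 = -1728 * (4*10)^3 mod 37 = 1
j = 1 * 31^(-1) mod 37 = 6

j = 6 (mod 37)


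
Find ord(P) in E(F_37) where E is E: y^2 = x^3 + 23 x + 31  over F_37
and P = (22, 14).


Compute successive multiples of P until we hit O:
  1P = (22, 14)
  2P = (23, 6)
  3P = (19, 36)
  4P = (21, 28)
  5P = (5, 7)
  6P = (3, 33)
  7P = (13, 14)
  8P = (2, 23)
  ... (continuing to 18P)
  18P = O

ord(P) = 18


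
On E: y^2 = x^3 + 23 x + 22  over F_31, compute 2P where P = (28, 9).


Doubling: s = (3 x1^2 + a) / (2 y1)
s = (3*28^2 + 23) / (2*9) mod 31 = 20
x3 = s^2 - 2 x1 mod 31 = 20^2 - 2*28 = 3
y3 = s (x1 - x3) - y1 mod 31 = 20 * (28 - 3) - 9 = 26

2P = (3, 26)


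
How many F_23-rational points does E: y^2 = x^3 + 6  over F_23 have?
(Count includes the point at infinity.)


For each x in F_23, count y with y^2 = x^3 + 0 x + 6 mod 23:
  x = 0: RHS = 6, y in [11, 12]  -> 2 point(s)
  x = 4: RHS = 1, y in [1, 22]  -> 2 point(s)
  x = 5: RHS = 16, y in [4, 19]  -> 2 point(s)
  x = 7: RHS = 4, y in [2, 21]  -> 2 point(s)
  x = 8: RHS = 12, y in [9, 14]  -> 2 point(s)
  x = 11: RHS = 3, y in [7, 16]  -> 2 point(s)
  x = 12: RHS = 9, y in [3, 20]  -> 2 point(s)
  x = 13: RHS = 18, y in [8, 15]  -> 2 point(s)
  x = 14: RHS = 13, y in [6, 17]  -> 2 point(s)
  x = 15: RHS = 0, y in [0]  -> 1 point(s)
  x = 16: RHS = 8, y in [10, 13]  -> 2 point(s)
  x = 20: RHS = 2, y in [5, 18]  -> 2 point(s)
Affine points: 23. Add the point at infinity: total = 24.

#E(F_23) = 24


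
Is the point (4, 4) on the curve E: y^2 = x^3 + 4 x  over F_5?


Check whether y^2 = x^3 + 4 x + 0 (mod 5) for (x, y) = (4, 4).
LHS: y^2 = 4^2 mod 5 = 1
RHS: x^3 + 4 x + 0 = 4^3 + 4*4 + 0 mod 5 = 0
LHS != RHS

No, not on the curve


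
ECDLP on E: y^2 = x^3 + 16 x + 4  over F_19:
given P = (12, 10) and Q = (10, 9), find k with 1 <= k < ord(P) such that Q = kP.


Enumerate multiples of P until we hit Q = (10, 9):
  1P = (12, 10)
  2P = (2, 5)
  3P = (10, 10)
  4P = (16, 9)
  5P = (16, 10)
  6P = (10, 9)
Match found at i = 6.

k = 6


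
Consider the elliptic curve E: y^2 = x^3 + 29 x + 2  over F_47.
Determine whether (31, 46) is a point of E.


Check whether y^2 = x^3 + 29 x + 2 (mod 47) for (x, y) = (31, 46).
LHS: y^2 = 46^2 mod 47 = 1
RHS: x^3 + 29 x + 2 = 31^3 + 29*31 + 2 mod 47 = 1
LHS = RHS

Yes, on the curve


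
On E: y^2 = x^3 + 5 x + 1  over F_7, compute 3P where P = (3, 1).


k = 3 = 11_2 (binary, LSB first: 11)
Double-and-add from P = (3, 1):
  bit 0 = 1: acc = O + (3, 1) = (3, 1)
  bit 1 = 1: acc = (3, 1) + (5, 2) = (1, 0)

3P = (1, 0)


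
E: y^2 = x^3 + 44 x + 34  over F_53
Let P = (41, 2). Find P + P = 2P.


Doubling: s = (3 x1^2 + a) / (2 y1)
s = (3*41^2 + 44) / (2*2) mod 53 = 13
x3 = s^2 - 2 x1 mod 53 = 13^2 - 2*41 = 34
y3 = s (x1 - x3) - y1 mod 53 = 13 * (41 - 34) - 2 = 36

2P = (34, 36)


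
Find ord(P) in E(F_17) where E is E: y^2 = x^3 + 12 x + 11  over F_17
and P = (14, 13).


Compute successive multiples of P until we hit O:
  1P = (14, 13)
  2P = (4, 2)
  3P = (15, 8)
  4P = (13, 16)
  5P = (16, 10)
  6P = (2, 3)
  7P = (5, 3)
  8P = (7, 8)
  ... (continuing to 23P)
  23P = O

ord(P) = 23


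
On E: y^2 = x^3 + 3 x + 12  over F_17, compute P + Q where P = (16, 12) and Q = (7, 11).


P != Q, so use the chord formula.
s = (y2 - y1) / (x2 - x1) = (16) / (8) mod 17 = 2
x3 = s^2 - x1 - x2 mod 17 = 2^2 - 16 - 7 = 15
y3 = s (x1 - x3) - y1 mod 17 = 2 * (16 - 15) - 12 = 7

P + Q = (15, 7)


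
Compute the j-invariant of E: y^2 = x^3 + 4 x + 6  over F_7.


Delta = -16(4 a^3 + 27 b^2) mod 7 = 1
-1728 * (4 a)^3 = -1728 * (4*4)^3 mod 7 = 1
j = 1 * 1^(-1) mod 7 = 1

j = 1 (mod 7)


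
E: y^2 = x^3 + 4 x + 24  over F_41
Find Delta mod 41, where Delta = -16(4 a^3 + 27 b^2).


4 a^3 + 27 b^2 = 4*4^3 + 27*24^2 = 256 + 15552 = 15808
Delta = -16 * (15808) = -252928
Delta mod 41 = 1

Delta = 1 (mod 41)


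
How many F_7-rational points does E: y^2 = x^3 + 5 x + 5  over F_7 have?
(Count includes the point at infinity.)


For each x in F_7, count y with y^2 = x^3 + 5 x + 5 mod 7:
  x = 1: RHS = 4, y in [2, 5]  -> 2 point(s)
  x = 2: RHS = 2, y in [3, 4]  -> 2 point(s)
  x = 5: RHS = 1, y in [1, 6]  -> 2 point(s)
Affine points: 6. Add the point at infinity: total = 7.

#E(F_7) = 7


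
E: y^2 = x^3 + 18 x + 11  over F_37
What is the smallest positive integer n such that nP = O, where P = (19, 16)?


Compute successive multiples of P until we hit O:
  1P = (19, 16)
  2P = (20, 34)
  3P = (26, 6)
  4P = (25, 19)
  5P = (21, 20)
  6P = (1, 20)
  7P = (7, 6)
  8P = (23, 30)
  ... (continuing to 40P)
  40P = O

ord(P) = 40


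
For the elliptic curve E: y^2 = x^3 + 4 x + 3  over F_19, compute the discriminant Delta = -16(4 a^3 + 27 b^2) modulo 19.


4 a^3 + 27 b^2 = 4*4^3 + 27*3^2 = 256 + 243 = 499
Delta = -16 * (499) = -7984
Delta mod 19 = 15

Delta = 15 (mod 19)


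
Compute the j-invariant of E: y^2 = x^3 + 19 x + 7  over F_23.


Delta = -16(4 a^3 + 27 b^2) mod 23 = 17
-1728 * (4 a)^3 = -1728 * (4*19)^3 mod 23 = 6
j = 6 * 17^(-1) mod 23 = 22

j = 22 (mod 23)


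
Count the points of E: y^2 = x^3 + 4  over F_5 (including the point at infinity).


For each x in F_5, count y with y^2 = x^3 + 0 x + 4 mod 5:
  x = 0: RHS = 4, y in [2, 3]  -> 2 point(s)
  x = 1: RHS = 0, y in [0]  -> 1 point(s)
  x = 3: RHS = 1, y in [1, 4]  -> 2 point(s)
Affine points: 5. Add the point at infinity: total = 6.

#E(F_5) = 6


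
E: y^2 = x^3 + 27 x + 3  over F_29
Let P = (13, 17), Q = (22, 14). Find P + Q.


P != Q, so use the chord formula.
s = (y2 - y1) / (x2 - x1) = (26) / (9) mod 29 = 19
x3 = s^2 - x1 - x2 mod 29 = 19^2 - 13 - 22 = 7
y3 = s (x1 - x3) - y1 mod 29 = 19 * (13 - 7) - 17 = 10

P + Q = (7, 10)


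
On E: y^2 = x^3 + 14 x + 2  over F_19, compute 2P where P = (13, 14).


Doubling: s = (3 x1^2 + a) / (2 y1)
s = (3*13^2 + 14) / (2*14) mod 19 = 3
x3 = s^2 - 2 x1 mod 19 = 3^2 - 2*13 = 2
y3 = s (x1 - x3) - y1 mod 19 = 3 * (13 - 2) - 14 = 0

2P = (2, 0)


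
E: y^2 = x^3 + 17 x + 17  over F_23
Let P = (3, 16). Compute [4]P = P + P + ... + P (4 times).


k = 4 = 100_2 (binary, LSB first: 001)
Double-and-add from P = (3, 16):
  bit 0 = 0: acc unchanged = O
  bit 1 = 0: acc unchanged = O
  bit 2 = 1: acc = O + (2, 6) = (2, 6)

4P = (2, 6)


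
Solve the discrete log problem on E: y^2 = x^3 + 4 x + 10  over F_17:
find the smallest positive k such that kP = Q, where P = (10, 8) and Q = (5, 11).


Enumerate multiples of P until we hit Q = (5, 11):
  1P = (10, 8)
  2P = (1, 10)
  3P = (5, 6)
  4P = (11, 12)
  5P = (12, 1)
  6P = (3, 10)
  7P = (2, 14)
  8P = (13, 7)
  9P = (13, 10)
  10P = (2, 3)
  11P = (3, 7)
  12P = (12, 16)
  13P = (11, 5)
  14P = (5, 11)
Match found at i = 14.

k = 14
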